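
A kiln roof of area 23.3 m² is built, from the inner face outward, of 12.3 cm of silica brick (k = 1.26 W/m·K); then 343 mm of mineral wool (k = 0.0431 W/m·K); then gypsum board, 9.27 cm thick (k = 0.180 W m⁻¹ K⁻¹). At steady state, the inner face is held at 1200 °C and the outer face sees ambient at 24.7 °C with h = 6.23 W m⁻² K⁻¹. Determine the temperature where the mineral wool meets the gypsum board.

T = 116 °C

Treat each layer as a resistance in series:
  R_silica brick = L/(kA) = 0.123/(1.26·23.3) = 0.004190 K/W
  R_mineral wool = L/(kA) = 0.343/(0.0431·23.3) = 0.3416 K/W
  R_gypsum board = L/(kA) = 0.0927/(0.180·23.3) = 0.02210 K/W
  R_conv,out = 1/(hA) = 1/(6.23·23.3) = 0.006889 K/W
ΣR = 0.004190 + 0.3416 + 0.02210 + 0.006889 = 0.3748 K/W
Q = ΔT/ΣR = (1200 °C − 24.7 °C)/0.3748 = 3136 W
From the inner boundary to the mineral wool/gypsum board interface, ΣR_partial = 0.3458 K/W.
T_interface = T_in − Q·ΣR_partial = 1200 °C − (3136)(0.3458) = 116 °C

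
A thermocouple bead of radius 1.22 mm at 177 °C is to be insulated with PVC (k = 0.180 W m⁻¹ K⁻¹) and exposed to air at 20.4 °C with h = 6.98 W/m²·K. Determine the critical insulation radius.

For a sphere, r_cr = 2k_ins/h = 2·0.180/6.98 = 0.0516 m = 5.16 cm

r_cr = 5.16 cm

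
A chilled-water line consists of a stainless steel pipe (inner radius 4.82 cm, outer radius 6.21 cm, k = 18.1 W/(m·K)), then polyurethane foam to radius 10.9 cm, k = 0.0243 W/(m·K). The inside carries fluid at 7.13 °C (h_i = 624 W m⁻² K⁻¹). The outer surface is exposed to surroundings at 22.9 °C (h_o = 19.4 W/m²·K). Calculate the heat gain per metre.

Q' = 4.19 W/m

Series thermal resistances, inner to outer:
  R'_conv,in = 1/(2πr h) = 1/(2π·0.0482·624) = 0.005292 m·K/W
  R'_stainless steel = ln(0.0621/0.0482)/(2πk) = 0.2534/(2π·18.1) = 0.002228 m·K/W
  R'_polyurethane foam = ln(0.109/0.0621)/(2πk) = 0.5626/(2π·0.0243) = 3.685 m·K/W
  R'_conv,out = 1/(2πr h) = 1/(2π·0.109·19.4) = 0.07526 m·K/W
ΣR = 0.005292 + 0.002228 + 3.685 + 0.07526 = 3.768 m·K/W
Q' = ΔT/ΣR = (7.13 °C − 22.9 °C)/3.768 = -4.19 W/m
(Negative Q' ⇒ heat flows inward; heat gain = 4.19 W/m.)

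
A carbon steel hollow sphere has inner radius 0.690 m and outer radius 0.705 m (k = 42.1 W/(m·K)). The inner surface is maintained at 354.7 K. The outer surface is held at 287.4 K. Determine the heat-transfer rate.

Q = 1.15×10^6 W

Q = 4πk·ΔT/(1/r₁ − 1/r₂) = 4π × 42.1 × 67.3 / (1/0.690 − 1/0.705) = 1.15×10^6 W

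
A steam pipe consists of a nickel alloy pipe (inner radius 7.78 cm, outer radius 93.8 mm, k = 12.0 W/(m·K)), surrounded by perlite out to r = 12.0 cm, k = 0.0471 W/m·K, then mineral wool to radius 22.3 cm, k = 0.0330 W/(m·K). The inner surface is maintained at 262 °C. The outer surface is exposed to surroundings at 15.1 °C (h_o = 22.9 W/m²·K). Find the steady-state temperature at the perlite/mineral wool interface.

T = 209 °C

Resistance network (inner→outer):
  R'_nickel alloy = ln(0.0938/0.0778)/(2πk) = 0.1870/(2π·12.0) = 0.002480 m·K/W
  R'_perlite = ln(0.120/0.0938)/(2πk) = 0.2463/(2π·0.0471) = 0.8324 m·K/W
  R'_mineral wool = ln(0.223/0.120)/(2πk) = 0.6197/(2π·0.0330) = 2.989 m·K/W
  R'_conv,out = 1/(2πr h) = 1/(2π·0.223·22.9) = 0.03117 m·K/W
ΣR = 0.002480 + 0.8324 + 2.989 + 0.03117 = 3.855 m·K/W
Q' = ΔT/ΣR = (262 °C − 15.1 °C)/3.855 = 64.05 W/m
From the inner boundary to the perlite/mineral wool interface, ΣR_partial = 0.8349 m·K/W.
T_interface = T_in − Q'·ΣR_partial = 262 °C − (64.05)(0.8349) = 209 °C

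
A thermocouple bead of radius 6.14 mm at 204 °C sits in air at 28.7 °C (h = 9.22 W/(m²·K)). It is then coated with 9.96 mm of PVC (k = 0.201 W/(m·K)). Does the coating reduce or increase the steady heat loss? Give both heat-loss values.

Critical radius for a sphere: r_cr = 2k/h = 0.0436 m = 4.36 cm.
Outer radius after coating: r₂ = 0.00614 + 0.00996 = 0.01610 m.
Since r₁ < r_cr and r₂ ≤ r_cr, the coating moves toward the maximum at r_cr — heat loss rises.
Bare: R = 1/(4πr₁²h) = 228.9 K/W; Q = 175.3/228.9 = 0.766 W.
Coated: R = R_cond + R_conv = 73.19 K/W; Q = 175.3/73.19 = 2.40 W.

increases: 0.766 → 2.40 W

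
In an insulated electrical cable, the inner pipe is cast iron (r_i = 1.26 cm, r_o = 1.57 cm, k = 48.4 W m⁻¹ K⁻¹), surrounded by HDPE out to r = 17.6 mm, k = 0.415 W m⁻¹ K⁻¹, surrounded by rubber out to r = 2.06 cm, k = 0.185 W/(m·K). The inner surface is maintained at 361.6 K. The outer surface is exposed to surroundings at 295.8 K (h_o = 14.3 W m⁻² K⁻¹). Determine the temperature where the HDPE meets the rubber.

Series thermal resistances, inner to outer:
  R'_cast iron = ln(0.0157/0.0126)/(2πk) = 0.2200/(2π·48.4) = 7.233×10^-4 m·K/W
  R'_HDPE = ln(0.0176/0.0157)/(2πk) = 0.1142/(2π·0.415) = 0.04381 m·K/W
  R'_rubber = ln(0.0206/0.0176)/(2πk) = 0.1574/(2π·0.185) = 0.1354 m·K/W
  R'_conv,out = 1/(2πr h) = 1/(2π·0.0206·14.3) = 0.5403 m·K/W
ΣR = 7.233×10^-4 + 0.04381 + 0.1354 + 0.5403 = 0.7202 m·K/W
Q' = ΔT/ΣR = (361.6 K − 295.8 K)/0.7202 = 91.36 W/m
From the inner boundary to the HDPE/rubber interface, ΣR_partial = 0.04453 m·K/W.
T_interface = T_in − Q'·ΣR_partial = 361.6 K − (91.36)(0.04453) = 357.5 K

T = 357.5 K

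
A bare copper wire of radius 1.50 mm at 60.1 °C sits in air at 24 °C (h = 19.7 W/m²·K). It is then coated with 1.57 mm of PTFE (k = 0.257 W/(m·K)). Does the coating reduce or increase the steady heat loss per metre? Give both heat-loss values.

Critical radius for a cylinder: r_cr = k/h = 0.0130 m = 1.30 cm.
Outer radius after coating: r₂ = 0.00150 + 0.00157 = 0.00307 m.
Since r₁ < r_cr and r₂ ≤ r_cr, the coating moves toward the maximum at r_cr — heat loss rises.
Bare: R = 1/(2πr₁h) = 5.386 m·K/W; Q = 36.1/5.386 = 6.70 W/m.
Coated: R = R_cond + R_conv = 3.075 m·K/W; Q = 36.1/3.075 = 11.7 W/m.

increases: 6.70 → 11.7 W/m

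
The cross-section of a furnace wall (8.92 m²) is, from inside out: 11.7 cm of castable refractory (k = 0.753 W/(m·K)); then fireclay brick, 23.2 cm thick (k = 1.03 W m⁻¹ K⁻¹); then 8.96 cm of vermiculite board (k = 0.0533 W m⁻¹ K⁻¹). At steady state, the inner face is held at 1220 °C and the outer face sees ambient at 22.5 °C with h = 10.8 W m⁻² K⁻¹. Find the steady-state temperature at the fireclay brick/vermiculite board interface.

Series thermal resistances, inner to outer:
  R_castable refractory = L/(kA) = 0.117/(0.753·8.92) = 0.01742 K/W
  R_fireclay brick = L/(kA) = 0.232/(1.03·8.92) = 0.02525 K/W
  R_vermiculite board = L/(kA) = 0.0896/(0.0533·8.92) = 0.1885 K/W
  R_conv,out = 1/(hA) = 1/(10.8·8.92) = 0.01038 K/W
ΣR = 0.01742 + 0.02525 + 0.1885 + 0.01038 = 0.2416 K/W
Q = ΔT/ΣR = (1220 °C − 22.5 °C)/0.2416 = 4957 W
From the inner boundary to the fireclay brick/vermiculite board interface, ΣR_partial = 0.04267 K/W.
T_interface = T_in − Q·ΣR_partial = 1220 °C − (4957)(0.04267) = 1008 °C

T = 1008 °C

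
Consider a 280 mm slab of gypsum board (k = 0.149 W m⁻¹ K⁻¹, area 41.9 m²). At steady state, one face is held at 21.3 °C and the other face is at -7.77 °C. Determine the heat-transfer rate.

Q = kA·ΔT/L = 0.149 × 41.9 × |21.3 °C − -7.77 °C| / 0.280 = 648 W

Q = 648 W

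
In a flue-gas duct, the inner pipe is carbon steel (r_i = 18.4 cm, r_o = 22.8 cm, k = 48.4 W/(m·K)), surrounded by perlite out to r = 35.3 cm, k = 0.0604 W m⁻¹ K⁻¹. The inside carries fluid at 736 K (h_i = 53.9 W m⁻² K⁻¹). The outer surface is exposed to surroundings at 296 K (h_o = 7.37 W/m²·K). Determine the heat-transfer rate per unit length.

Resistance network (inner→outer):
  R'_conv,in = 1/(2πr h) = 1/(2π·0.184·53.9) = 0.01605 m·K/W
  R'_carbon steel = ln(0.228/0.184)/(2πk) = 0.2144/(2π·48.4) = 7.050×10^-4 m·K/W
  R'_perlite = ln(0.353/0.228)/(2πk) = 0.4371/(2π·0.0604) = 1.152 m·K/W
  R'_conv,out = 1/(2πr h) = 1/(2π·0.353·7.37) = 0.06118 m·K/W
ΣR = 0.01605 + 7.050×10^-4 + 1.152 + 0.06118 = 1.230 m·K/W
Q' = ΔT/ΣR = (736 K − 296 K)/1.230 = 358 W/m

Q' = 358 W/m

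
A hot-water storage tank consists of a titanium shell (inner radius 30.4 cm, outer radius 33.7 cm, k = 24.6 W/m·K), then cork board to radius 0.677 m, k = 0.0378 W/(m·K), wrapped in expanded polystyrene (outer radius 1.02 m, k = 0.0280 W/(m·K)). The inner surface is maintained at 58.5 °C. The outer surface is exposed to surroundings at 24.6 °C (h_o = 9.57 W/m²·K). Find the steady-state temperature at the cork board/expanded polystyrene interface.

Treat each layer as a resistance in series:
  R_titanium = (1/0.304 − 1/0.337)/(4πk) = 0.3221/(4π·24.6) = 0.001042 K/W
  R_cork board = (1/0.337 − 1/0.677)/(4πk) = 1.490/(4π·0.0378) = 3.137 K/W
  R_expanded polystyrene = (1/0.677 − 1/1.02)/(4πk) = 0.4967/(4π·0.0280) = 1.412 K/W
  R_conv,out = 1/(4πr²h) = 1/(4π·1.02²·9.57) = 0.007992 K/W
ΣR = 0.001042 + 3.137 + 1.412 + 0.007992 = 4.558 K/W
Q = ΔT/ΣR = (58.5 °C − 24.6 °C)/4.558 = 7.437 W
From the inner boundary to the cork board/expanded polystyrene interface, ΣR_partial = 3.138 K/W.
T_interface = T_in − Q·ΣR_partial = 58.5 °C − (7.437)(3.138) = 35.2 °C

T = 35.2 °C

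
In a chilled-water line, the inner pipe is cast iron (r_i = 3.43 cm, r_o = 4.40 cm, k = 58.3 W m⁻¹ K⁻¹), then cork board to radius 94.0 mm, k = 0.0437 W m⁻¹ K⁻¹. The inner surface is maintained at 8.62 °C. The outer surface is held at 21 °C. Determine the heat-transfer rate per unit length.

Treat each layer as a resistance in series:
  R'_cast iron = ln(0.0440/0.0343)/(2πk) = 0.2490/(2π·58.3) = 6.799×10^-4 m·K/W
  R'_cork board = ln(0.0940/0.0440)/(2πk) = 0.7591/(2π·0.0437) = 2.765 m·K/W
ΣR = 6.799×10^-4 + 2.765 = 2.766 m·K/W
Q' = ΔT/ΣR = (8.62 °C − 21 °C)/2.766 = -4.48 W/m
(Negative Q' ⇒ heat flows inward; heat gain = 4.48 W/m.)

Q' = 4.48 W/m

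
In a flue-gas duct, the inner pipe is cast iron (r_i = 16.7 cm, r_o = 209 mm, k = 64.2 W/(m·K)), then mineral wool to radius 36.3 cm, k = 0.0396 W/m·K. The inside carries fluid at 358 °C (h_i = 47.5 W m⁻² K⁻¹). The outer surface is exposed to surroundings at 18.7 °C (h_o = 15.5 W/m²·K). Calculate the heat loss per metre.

Q' = 150 W/m

Series thermal resistances, inner to outer:
  R'_conv,in = 1/(2πr h) = 1/(2π·0.167·47.5) = 0.02006 m·K/W
  R'_cast iron = ln(0.209/0.167)/(2πk) = 0.2243/(2π·64.2) = 5.562×10^-4 m·K/W
  R'_mineral wool = ln(0.363/0.209)/(2πk) = 0.5521/(2π·0.0396) = 2.219 m·K/W
  R'_conv,out = 1/(2πr h) = 1/(2π·0.363·15.5) = 0.02829 m·K/W
ΣR = 0.02006 + 5.562×10^-4 + 2.219 + 0.02829 = 2.268 m·K/W
Q' = ΔT/ΣR = (358 °C − 18.7 °C)/2.268 = 150 W/m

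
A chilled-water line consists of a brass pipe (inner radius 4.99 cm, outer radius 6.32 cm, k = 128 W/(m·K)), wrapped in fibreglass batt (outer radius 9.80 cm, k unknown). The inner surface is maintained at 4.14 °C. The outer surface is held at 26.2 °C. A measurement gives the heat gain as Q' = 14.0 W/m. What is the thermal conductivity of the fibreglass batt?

k = 0.0443 W/m·K

ΣR = ΔT/Q' = |4.14 − 26.2|/14.0 = 1.576 m·K/W
Known resistances:
  R'_brass = ln(0.0632/0.0499)/(2πk) = 0.2363/(2π·128) = 2.938×10^-4 m·K/W
R_fibreglass batt = ΣR − ΣR_known = 1.576 − 2.938×10^-4 = 1.576 m·K/W
ln(r₂/r₁)/(2πk) = 1.576 ⇒ k = 0.4387/(2π·1.576) = 0.0443 W/m·K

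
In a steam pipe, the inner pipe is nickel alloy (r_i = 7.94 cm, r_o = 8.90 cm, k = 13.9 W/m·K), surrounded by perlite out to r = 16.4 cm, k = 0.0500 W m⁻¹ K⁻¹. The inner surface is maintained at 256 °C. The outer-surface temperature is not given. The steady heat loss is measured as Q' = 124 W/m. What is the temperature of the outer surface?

T_out = 14.6 °C

Series resistances:
  R'_nickel alloy = ln(0.0890/0.0794)/(2πk) = 0.1141/(2π·13.9) = 0.001307 m·K/W
  R'_perlite = ln(0.164/0.0890)/(2πk) = 0.6112/(2π·0.0500) = 1.946 m·K/W
ΣR = 1.947 m·K/W
ΔT = Q'·ΣR = 124 × 1.947 = 241.4 K
Heat flows outward, so T_out = T_in − ΔT = 256 − 241.4 = 14.6 °C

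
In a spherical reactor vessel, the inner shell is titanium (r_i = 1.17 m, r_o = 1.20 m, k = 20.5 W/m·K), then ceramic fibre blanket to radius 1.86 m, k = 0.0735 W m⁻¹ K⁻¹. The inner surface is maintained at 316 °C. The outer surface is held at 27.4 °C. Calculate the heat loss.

Q = 901 W

Resistance network (inner→outer):
  R_titanium = (1/1.17 − 1/1.20)/(4πk) = 0.02137/(4π·20.5) = 8.295×10^-5 K/W
  R_ceramic fibre blanket = (1/1.20 − 1/1.86)/(4πk) = 0.2957/(4π·0.0735) = 0.3201 K/W
ΣR = 8.295×10^-5 + 0.3201 = 0.3202 K/W
Q = ΔT/ΣR = (316 °C − 27.4 °C)/0.3202 = 901 W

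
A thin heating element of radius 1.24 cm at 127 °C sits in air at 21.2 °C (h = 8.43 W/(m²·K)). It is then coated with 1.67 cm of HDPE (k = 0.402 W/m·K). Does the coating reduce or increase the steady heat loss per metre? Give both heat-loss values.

Critical radius for a cylinder: r_cr = k/h = 0.0477 m = 4.77 cm.
Outer radius after coating: r₂ = 0.0124 + 0.0167 = 0.0291 m.
Since r₁ < r_cr and r₂ ≤ r_cr, the coating moves toward the maximum at r_cr — heat loss rises.
Bare: R = 1/(2πr₁h) = 1.523 m·K/W; Q = 105.8/1.523 = 69.5 W/m.
Coated: R = R_cond + R_conv = 0.9865 m·K/W; Q = 105.8/0.9865 = 107 W/m.

increases: 69.5 → 107 W/m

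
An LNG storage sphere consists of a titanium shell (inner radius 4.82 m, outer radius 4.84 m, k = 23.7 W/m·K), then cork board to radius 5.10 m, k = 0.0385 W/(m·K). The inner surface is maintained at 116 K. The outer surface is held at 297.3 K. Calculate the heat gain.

Q = 8.33 kW

Treat each layer as a resistance in series:
  R_titanium = (1/4.82 − 1/4.84)/(4πk) = 8.573×10^-4/(4π·23.7) = 2.879×10^-6 K/W
  R_cork board = (1/4.84 − 1/5.10)/(4πk) = 0.01053/(4π·0.0385) = 0.02177 K/W
ΣR = 2.879×10^-6 + 0.02177 = 0.02177 K/W
Q = ΔT/ΣR = (116 K − 297.3 K)/0.02177 = -8330 W
(Negative Q ⇒ heat flows inward; heat gain = 8330 W.)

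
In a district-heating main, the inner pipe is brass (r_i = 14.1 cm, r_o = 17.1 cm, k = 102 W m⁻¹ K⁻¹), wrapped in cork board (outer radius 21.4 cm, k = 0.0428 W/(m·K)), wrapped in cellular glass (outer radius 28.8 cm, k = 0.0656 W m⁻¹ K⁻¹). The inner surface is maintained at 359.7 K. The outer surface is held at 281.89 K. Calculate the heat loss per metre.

Q' = 50.0 W/m

Resistance network (inner→outer):
  R'_brass = ln(0.171/0.141)/(2πk) = 0.1929/(2π·102) = 3.010×10^-4 m·K/W
  R'_cork board = ln(0.214/0.171)/(2πk) = 0.2243/(2π·0.0428) = 0.8341 m·K/W
  R'_cellular glass = ln(0.288/0.214)/(2πk) = 0.2970/(2π·0.0656) = 0.7205 m·K/W
ΣR = 3.010×10^-4 + 0.8341 + 0.7205 = 1.555 m·K/W
Q' = ΔT/ΣR = (359.7 K − 281.89 K)/1.555 = 50.0 W/m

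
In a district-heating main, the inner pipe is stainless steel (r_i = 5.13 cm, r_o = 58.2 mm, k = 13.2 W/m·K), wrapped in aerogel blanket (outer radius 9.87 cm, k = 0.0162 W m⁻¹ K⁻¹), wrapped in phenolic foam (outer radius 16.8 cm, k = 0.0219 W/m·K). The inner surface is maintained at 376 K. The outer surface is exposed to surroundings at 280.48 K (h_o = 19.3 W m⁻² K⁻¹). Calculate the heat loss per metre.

Q' = 10.5 W/m

Series thermal resistances, inner to outer:
  R'_stainless steel = ln(0.0582/0.0513)/(2πk) = 0.1262/(2π·13.2) = 0.001522 m·K/W
  R'_aerogel blanket = ln(0.0987/0.0582)/(2πk) = 0.5282/(2π·0.0162) = 5.189 m·K/W
  R'_phenolic foam = ln(0.168/0.0987)/(2πk) = 0.5319/(2π·0.0219) = 3.865 m·K/W
  R'_conv,out = 1/(2πr h) = 1/(2π·0.168·19.3) = 0.04909 m·K/W
ΣR = 0.001522 + 5.189 + 3.865 + 0.04909 = 9.105 m·K/W
Q' = ΔT/ΣR = (376 K − 280.48 K)/9.105 = 10.5 W/m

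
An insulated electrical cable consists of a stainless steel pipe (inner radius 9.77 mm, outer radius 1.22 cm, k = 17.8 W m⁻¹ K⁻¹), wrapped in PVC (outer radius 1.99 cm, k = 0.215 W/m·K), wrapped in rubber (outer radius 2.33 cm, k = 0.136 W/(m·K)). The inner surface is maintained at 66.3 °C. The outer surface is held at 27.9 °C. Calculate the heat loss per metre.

Treat each layer as a resistance in series:
  R'_stainless steel = ln(0.0122/0.00977)/(2πk) = 0.2221/(2π·17.8) = 0.001986 m·K/W
  R'_PVC = ln(0.0199/0.0122)/(2πk) = 0.4893/(2π·0.215) = 0.3622 m·K/W
  R'_rubber = ln(0.0233/0.0199)/(2πk) = 0.1577/(2π·0.136) = 0.1846 m·K/W
ΣR = 0.001986 + 0.3622 + 0.1846 = 0.5488 m·K/W
Q' = ΔT/ΣR = (66.3 °C − 27.9 °C)/0.5488 = 70.0 W/m

Q' = 70.0 W/m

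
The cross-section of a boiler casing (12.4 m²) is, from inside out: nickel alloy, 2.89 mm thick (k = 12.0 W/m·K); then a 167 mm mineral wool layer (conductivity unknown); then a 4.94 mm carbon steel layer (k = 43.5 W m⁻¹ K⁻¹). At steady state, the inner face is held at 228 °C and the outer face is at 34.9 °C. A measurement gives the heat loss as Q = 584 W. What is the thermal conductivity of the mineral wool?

ΣR = ΔT/Q = |228 − 34.9|/584 = 0.3307 K/W
Known resistances:
  R_nickel alloy = L/(kA) = 0.00289/(12.0·12.4) = 1.942×10^-5 K/W
  R_carbon steel = L/(kA) = 0.00494/(43.5·12.4) = 9.158×10^-6 K/W
R_mineral wool = ΣR − ΣR_known = 0.3307 − 2.858×10^-5 = 0.3307 K/W
L/(kA) = 0.3307 ⇒ k = 0.167/(0.3307·12.4) = 0.0407 W/m·K

k = 0.0407 W/m·K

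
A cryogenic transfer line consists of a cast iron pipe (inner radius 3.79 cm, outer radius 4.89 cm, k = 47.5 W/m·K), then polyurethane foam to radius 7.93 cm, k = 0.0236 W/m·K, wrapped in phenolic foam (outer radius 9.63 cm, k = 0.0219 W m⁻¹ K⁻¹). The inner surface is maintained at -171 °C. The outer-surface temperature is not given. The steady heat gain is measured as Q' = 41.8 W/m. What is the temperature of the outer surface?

Series resistances:
  R'_cast iron = ln(0.0489/0.0379)/(2πk) = 0.2548/(2π·47.5) = 8.538×10^-4 m·K/W
  R'_polyurethane foam = ln(0.0793/0.0489)/(2πk) = 0.4835/(2π·0.0236) = 3.260 m·K/W
  R'_phenolic foam = ln(0.0963/0.0793)/(2πk) = 0.1942/(2π·0.0219) = 1.412 m·K/W
ΣR = 4.673 m·K/W
ΔT = Q'·ΣR = 41.8 × 4.673 = 195.3 K
Heat flows inward, so T_out = T_in + ΔT = -171 + 195.3 = 24.3 °C

T_out = 24.3 °C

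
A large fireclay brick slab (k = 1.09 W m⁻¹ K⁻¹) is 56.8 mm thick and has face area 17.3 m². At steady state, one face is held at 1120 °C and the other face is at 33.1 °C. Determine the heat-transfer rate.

Q = 361 kW

Q = kA·ΔT/L = 1.09 × 17.3 × |1120 °C − 33.1 °C| / 0.0568 = 3.61×10^5 W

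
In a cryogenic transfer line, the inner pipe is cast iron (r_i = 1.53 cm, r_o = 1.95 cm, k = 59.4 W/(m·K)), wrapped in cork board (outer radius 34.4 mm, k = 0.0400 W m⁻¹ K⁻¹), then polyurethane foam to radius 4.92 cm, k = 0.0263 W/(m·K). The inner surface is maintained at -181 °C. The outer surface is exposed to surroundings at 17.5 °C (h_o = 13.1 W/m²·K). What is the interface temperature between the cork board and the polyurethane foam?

Treat each layer as a resistance in series:
  R'_cast iron = ln(0.0195/0.0153)/(2πk) = 0.2426/(2π·59.4) = 6.499×10^-4 m·K/W
  R'_cork board = ln(0.0344/0.0195)/(2πk) = 0.5676/(2π·0.0400) = 2.259 m·K/W
  R'_polyurethane foam = ln(0.0492/0.0344)/(2πk) = 0.3578/(2π·0.0263) = 2.165 m·K/W
  R'_conv,out = 1/(2πr h) = 1/(2π·0.0492·13.1) = 0.2469 m·K/W
ΣR = 6.499×10^-4 + 2.259 + 2.165 + 0.2469 = 4.672 m·K/W
Q' = ΔT/ΣR = (-181 °C − 17.5 °C)/4.672 = -42.49 W/m
From the inner boundary to the cork board/polyurethane foam interface, ΣR_partial = 2.260 m·K/W.
T_interface = T_in − Q'·ΣR_partial = -181 °C − (-42.49)(2.260) = -85.0 °C

T = -85.0 °C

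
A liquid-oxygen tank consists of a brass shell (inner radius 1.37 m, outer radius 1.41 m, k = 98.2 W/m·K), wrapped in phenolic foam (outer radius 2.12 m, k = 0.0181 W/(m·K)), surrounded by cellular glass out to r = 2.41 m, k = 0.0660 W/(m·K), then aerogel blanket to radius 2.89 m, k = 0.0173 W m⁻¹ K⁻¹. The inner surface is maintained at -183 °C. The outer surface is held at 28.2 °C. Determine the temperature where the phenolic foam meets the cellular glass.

Series thermal resistances, inner to outer:
  R_brass = (1/1.37 − 1/1.41)/(4πk) = 0.02071/(4π·98.2) = 1.678×10^-5 K/W
  R_phenolic foam = (1/1.41 − 1/2.12)/(4πk) = 0.2375/(4π·0.0181) = 1.044 K/W
  R_cellular glass = (1/2.12 − 1/2.41)/(4πk) = 0.05676/(4π·0.0660) = 0.06844 K/W
  R_aerogel blanket = (1/2.41 − 1/2.89)/(4πk) = 0.06892/(4π·0.0173) = 0.3170 K/W
ΣR = 1.678×10^-5 + 1.044 + 0.06844 + 0.3170 = 1.429 K/W
Q = ΔT/ΣR = (-183 °C − 28.2 °C)/1.429 = -147.8 W
From the inner boundary to the phenolic foam/cellular glass interface, ΣR_partial = 1.044 K/W.
T_interface = T_in − Q·ΣR_partial = -183 °C − (-147.8)(1.044) = -28.7 °C

T = -28.7 °C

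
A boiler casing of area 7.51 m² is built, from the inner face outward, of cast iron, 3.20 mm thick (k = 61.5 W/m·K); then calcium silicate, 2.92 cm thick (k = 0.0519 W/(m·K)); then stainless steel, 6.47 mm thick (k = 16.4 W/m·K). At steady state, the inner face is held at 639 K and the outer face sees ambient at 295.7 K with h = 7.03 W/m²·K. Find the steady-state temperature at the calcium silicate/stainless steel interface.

T = 365.1 K

Treat each layer as a resistance in series:
  R_cast iron = L/(kA) = 0.00320/(61.5·7.51) = 6.928×10^-6 K/W
  R_calcium silicate = L/(kA) = 0.0292/(0.0519·7.51) = 0.07492 K/W
  R_stainless steel = L/(kA) = 0.00647/(16.4·7.51) = 5.253×10^-5 K/W
  R_conv,out = 1/(hA) = 1/(7.03·7.51) = 0.01894 K/W
ΣR = 6.928×10^-6 + 0.07492 + 5.253×10^-5 + 0.01894 = 0.09392 K/W
Q = ΔT/ΣR = (639 K − 295.7 K)/0.09392 = 3655 W
From the inner boundary to the calcium silicate/stainless steel interface, ΣR_partial = 0.07493 K/W.
T_interface = T_in − Q·ΣR_partial = 639 K − (3655)(0.07493) = 365.1 K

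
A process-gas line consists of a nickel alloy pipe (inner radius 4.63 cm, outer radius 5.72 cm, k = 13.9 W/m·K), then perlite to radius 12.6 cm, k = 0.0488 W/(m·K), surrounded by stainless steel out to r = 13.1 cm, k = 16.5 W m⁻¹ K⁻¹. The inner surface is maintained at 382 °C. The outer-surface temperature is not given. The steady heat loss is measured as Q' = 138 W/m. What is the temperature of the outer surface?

T_out = 26.2 °C

Sum the resistances:
  R'_nickel alloy = ln(0.0572/0.0463)/(2πk) = 0.2114/(2π·13.9) = 0.002421 m·K/W
  R'_perlite = ln(0.126/0.0572)/(2πk) = 0.7897/(2π·0.0488) = 2.576 m·K/W
  R'_stainless steel = ln(0.131/0.126)/(2πk) = 0.03892/(2π·16.5) = 3.754×10^-4 m·K/W
ΣR = 2.578 m·K/W
ΔT = Q'·ΣR = 138 × 2.578 = 355.8 K
Heat flows outward, so T_out = T_in − ΔT = 382 − 355.8 = 26.2 °C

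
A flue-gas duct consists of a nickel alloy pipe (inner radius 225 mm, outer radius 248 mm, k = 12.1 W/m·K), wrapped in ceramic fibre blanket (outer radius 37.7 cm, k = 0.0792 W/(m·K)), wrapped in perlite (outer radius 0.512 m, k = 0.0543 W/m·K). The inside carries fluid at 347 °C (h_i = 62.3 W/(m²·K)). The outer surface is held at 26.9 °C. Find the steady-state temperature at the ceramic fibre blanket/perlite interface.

Series thermal resistances, inner to outer:
  R'_conv,in = 1/(2πr h) = 1/(2π·0.225·62.3) = 0.01135 m·K/W
  R'_nickel alloy = ln(0.248/0.225)/(2πk) = 0.09733/(2π·12.1) = 0.001280 m·K/W
  R'_ceramic fibre blanket = ln(0.377/0.248)/(2πk) = 0.4188/(2π·0.0792) = 0.8416 m·K/W
  R'_perlite = ln(0.512/0.377)/(2πk) = 0.3061/(2π·0.0543) = 0.8971 m·K/W
ΣR = 0.01135 + 0.001280 + 0.8416 + 0.8971 = 1.751 m·K/W
Q' = ΔT/ΣR = (347 °C − 26.9 °C)/1.751 = 182.8 W/m
From the inner boundary to the ceramic fibre blanket/perlite interface, ΣR_partial = 0.8542 m·K/W.
T_interface = T_in − Q'·ΣR_partial = 347 °C − (182.8)(0.8542) = 191 °C

T = 191 °C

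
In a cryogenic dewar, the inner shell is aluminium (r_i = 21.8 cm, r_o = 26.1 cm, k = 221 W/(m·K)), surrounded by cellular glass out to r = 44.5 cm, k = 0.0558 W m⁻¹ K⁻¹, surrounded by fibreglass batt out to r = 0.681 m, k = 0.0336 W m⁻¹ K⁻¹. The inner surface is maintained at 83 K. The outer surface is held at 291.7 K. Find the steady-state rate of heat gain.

Q = 50.9 W

Resistance network (inner→outer):
  R_aluminium = (1/0.218 − 1/0.261)/(4πk) = 0.7557/(4π·221) = 2.721×10^-4 K/W
  R_cellular glass = (1/0.261 − 1/0.445)/(4πk) = 1.584/(4π·0.0558) = 2.259 K/W
  R_fibreglass batt = (1/0.445 − 1/0.681)/(4πk) = 0.7788/(4π·0.0336) = 1.844 K/W
ΣR = 2.721×10^-4 + 2.259 + 1.844 = 4.103 K/W
Q = ΔT/ΣR = (83 K − 291.7 K)/4.103 = -50.9 W
(Negative Q ⇒ heat flows inward; heat gain = 50.9 W.)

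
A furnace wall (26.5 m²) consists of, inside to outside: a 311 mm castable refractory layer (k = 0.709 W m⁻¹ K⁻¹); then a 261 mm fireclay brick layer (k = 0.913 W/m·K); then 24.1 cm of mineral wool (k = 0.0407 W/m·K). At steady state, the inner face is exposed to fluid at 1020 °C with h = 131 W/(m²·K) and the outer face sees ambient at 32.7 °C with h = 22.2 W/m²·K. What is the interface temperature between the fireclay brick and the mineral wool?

Series thermal resistances, inner to outer:
  R_conv,in = 1/(hA) = 1/(131·26.5) = 2.881×10^-4 K/W
  R_castable refractory = L/(kA) = 0.311/(0.709·26.5) = 0.01655 K/W
  R_fireclay brick = L/(kA) = 0.261/(0.913·26.5) = 0.01079 K/W
  R_mineral wool = L/(kA) = 0.241/(0.0407·26.5) = 0.2234 K/W
  R_conv,out = 1/(hA) = 1/(22.2·26.5) = 0.001700 K/W
ΣR = 2.881×10^-4 + 0.01655 + 0.01079 + 0.2234 + 0.001700 = 0.2527 K/W
Q = ΔT/ΣR = (1020 °C − 32.7 °C)/0.2527 = 3907 W
From the inner boundary to the fireclay brick/mineral wool interface, ΣR_partial = 0.02763 K/W.
T_interface = T_in − Q·ΣR_partial = 1020 °C − (3907)(0.02763) = 912 °C

T = 912 °C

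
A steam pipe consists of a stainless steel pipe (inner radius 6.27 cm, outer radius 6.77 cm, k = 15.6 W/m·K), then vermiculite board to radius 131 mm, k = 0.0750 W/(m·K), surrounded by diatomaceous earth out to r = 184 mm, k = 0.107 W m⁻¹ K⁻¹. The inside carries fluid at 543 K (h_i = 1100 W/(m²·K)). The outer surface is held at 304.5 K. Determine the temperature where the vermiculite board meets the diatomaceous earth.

T = 367.6 K

Resistance network (inner→outer):
  R'_conv,in = 1/(2πr h) = 1/(2π·0.0627·1100) = 0.002308 m·K/W
  R'_stainless steel = ln(0.0677/0.0627)/(2πk) = 0.07672/(2π·15.6) = 7.828×10^-4 m·K/W
  R'_vermiculite board = ln(0.131/0.0677)/(2πk) = 0.6601/(2π·0.0750) = 1.401 m·K/W
  R'_diatomaceous earth = ln(0.184/0.131)/(2πk) = 0.3397/(2π·0.107) = 0.5053 m·K/W
ΣR = 0.002308 + 7.828×10^-4 + 1.401 + 0.5053 = 1.909 m·K/W
Q' = ΔT/ΣR = (543 K − 304.5 K)/1.909 = 124.9 W/m
From the inner boundary to the vermiculite board/diatomaceous earth interface, ΣR_partial = 1.404 m·K/W.
T_interface = T_in − Q'·ΣR_partial = 543 K − (124.9)(1.404) = 367.6 K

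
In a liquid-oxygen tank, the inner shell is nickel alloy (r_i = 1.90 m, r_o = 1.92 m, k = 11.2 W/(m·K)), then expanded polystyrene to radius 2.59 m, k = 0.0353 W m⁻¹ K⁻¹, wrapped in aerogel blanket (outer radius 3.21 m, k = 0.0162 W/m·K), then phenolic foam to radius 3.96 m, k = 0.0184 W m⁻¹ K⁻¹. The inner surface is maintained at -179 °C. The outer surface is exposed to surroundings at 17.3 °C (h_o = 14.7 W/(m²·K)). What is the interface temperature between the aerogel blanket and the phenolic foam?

Series thermal resistances, inner to outer:
  R_nickel alloy = (1/1.90 − 1/1.92)/(4πk) = 0.005482/(4π·11.2) = 3.895×10^-5 K/W
  R_expanded polystyrene = (1/1.92 − 1/2.59)/(4πk) = 0.1347/(4π·0.0353) = 0.3037 K/W
  R_aerogel blanket = (1/2.59 − 1/3.21)/(4πk) = 0.07457/(4π·0.0162) = 0.3663 K/W
  R_phenolic foam = (1/3.21 − 1/3.96)/(4πk) = 0.05900/(4π·0.0184) = 0.2552 K/W
  R_conv,out = 1/(4πr²h) = 1/(4π·3.96²·14.7) = 3.452×10^-4 K/W
ΣR = 3.895×10^-5 + 0.3037 + 0.3663 + 0.2552 + 3.452×10^-4 = 0.9256 K/W
Q = ΔT/ΣR = (-179 °C − 17.3 °C)/0.9256 = -212.1 W
From the inner boundary to the aerogel blanket/phenolic foam interface, ΣR_partial = 0.6700 K/W.
T_interface = T_in − Q·ΣR_partial = -179 °C − (-212.1)(0.6700) = -36.9 °C

T = -36.9 °C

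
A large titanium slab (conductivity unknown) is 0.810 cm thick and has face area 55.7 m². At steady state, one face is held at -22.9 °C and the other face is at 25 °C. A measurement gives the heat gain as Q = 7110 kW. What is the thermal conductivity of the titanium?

ΣR = ΔT/Q = |-22.9 − 25|/7.11×10^6 = 6.737×10^-6 K/W
L/(kA) = 6.737×10^-6 ⇒ k = 0.00810/(6.737×10^-6·55.7) = 21.6 W/m·K

k = 21.6 W/m·K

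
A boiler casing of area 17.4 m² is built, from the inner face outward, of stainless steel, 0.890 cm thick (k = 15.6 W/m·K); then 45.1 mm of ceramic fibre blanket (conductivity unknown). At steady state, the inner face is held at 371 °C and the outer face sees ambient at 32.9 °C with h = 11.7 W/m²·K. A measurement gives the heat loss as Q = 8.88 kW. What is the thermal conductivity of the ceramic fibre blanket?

k = 0.0782 W/m·K

ΣR = ΔT/Q = |371 − 32.9|/8880 = 0.03807 K/W
Known resistances:
  R_stainless steel = L/(kA) = 0.00890/(15.6·17.4) = 3.279×10^-5 K/W
  R_conv,out = 1/(hA) = 1/(11.7·17.4) = 0.004912 K/W
R_ceramic fibre blanket = ΣR − ΣR_known = 0.03807 − 0.004945 = 0.03313 K/W
L/(kA) = 0.03313 ⇒ k = 0.0451/(0.03313·17.4) = 0.0782 W/m·K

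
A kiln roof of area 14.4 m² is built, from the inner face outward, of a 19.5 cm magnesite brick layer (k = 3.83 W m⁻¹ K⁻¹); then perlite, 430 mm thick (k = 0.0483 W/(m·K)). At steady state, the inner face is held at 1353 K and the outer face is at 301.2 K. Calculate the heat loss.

Treat each layer as a resistance in series:
  R_magnesite brick = L/(kA) = 0.195/(3.83·14.4) = 0.003536 K/W
  R_perlite = L/(kA) = 0.430/(0.0483·14.4) = 0.6182 K/W
ΣR = 0.003536 + 0.6182 = 0.6217 K/W
Q = ΔT/ΣR = (1353 K − 301.2 K)/0.6217 = 1690 W

Q = 1690 W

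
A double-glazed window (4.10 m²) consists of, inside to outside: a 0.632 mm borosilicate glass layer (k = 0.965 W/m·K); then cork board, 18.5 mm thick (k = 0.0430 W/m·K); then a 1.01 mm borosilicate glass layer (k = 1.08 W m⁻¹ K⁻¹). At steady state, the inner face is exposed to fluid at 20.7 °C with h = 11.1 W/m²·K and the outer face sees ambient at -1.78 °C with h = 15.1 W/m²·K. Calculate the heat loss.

Q = 157 W

Series thermal resistances, inner to outer:
  R_conv,in = 1/(hA) = 1/(11.1·4.10) = 0.02197 K/W
  R_borosilicate glass = L/(kA) = 6.32×10^-4/(0.965·4.10) = 1.597×10^-4 K/W
  R_cork board = L/(kA) = 0.0185/(0.0430·4.10) = 0.1049 K/W
  R_borosilicate glass = L/(kA) = 0.00101/(1.08·4.10) = 2.281×10^-4 K/W
  R_conv,out = 1/(hA) = 1/(15.1·4.10) = 0.01615 K/W
ΣR = 0.02197 + 1.597×10^-4 + 0.1049 + 2.281×10^-4 + 0.01615 = 0.1434 K/W
Q = ΔT/ΣR = (20.7 °C − -1.78 °C)/0.1434 = 157 W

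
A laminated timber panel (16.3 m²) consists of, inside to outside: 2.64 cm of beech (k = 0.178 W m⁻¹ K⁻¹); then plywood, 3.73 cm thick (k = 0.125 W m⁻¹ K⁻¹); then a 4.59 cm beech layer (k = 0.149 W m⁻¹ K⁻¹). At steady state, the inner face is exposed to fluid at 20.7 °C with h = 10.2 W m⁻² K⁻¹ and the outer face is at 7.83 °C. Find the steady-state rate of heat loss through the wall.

Q = 246 W

Series thermal resistances, inner to outer:
  R_conv,in = 1/(hA) = 1/(10.2·16.3) = 0.006015 K/W
  R_beech = L/(kA) = 0.0264/(0.178·16.3) = 0.009099 K/W
  R_plywood = L/(kA) = 0.0373/(0.125·16.3) = 0.01831 K/W
  R_beech = L/(kA) = 0.0459/(0.149·16.3) = 0.01890 K/W
ΣR = 0.006015 + 0.009099 + 0.01831 + 0.01890 = 0.05232 K/W
Q = ΔT/ΣR = (20.7 °C − 7.83 °C)/0.05232 = 246 W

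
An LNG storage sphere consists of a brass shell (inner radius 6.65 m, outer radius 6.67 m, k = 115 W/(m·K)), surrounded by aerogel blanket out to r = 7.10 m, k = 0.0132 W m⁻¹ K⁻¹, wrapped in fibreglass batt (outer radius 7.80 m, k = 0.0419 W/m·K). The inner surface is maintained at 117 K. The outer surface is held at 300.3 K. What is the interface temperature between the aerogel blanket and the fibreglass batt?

T = 244.4 K

Series thermal resistances, inner to outer:
  R_brass = (1/6.65 − 1/6.67)/(4πk) = 4.509×10^-4/(4π·115) = 3.120×10^-7 K/W
  R_aerogel blanket = (1/6.67 − 1/7.10)/(4πk) = 0.009080/(4π·0.0132) = 0.05474 K/W
  R_fibreglass batt = (1/7.10 − 1/7.80)/(4πk) = 0.01264/(4π·0.0419) = 0.02401 K/W
ΣR = 3.120×10^-7 + 0.05474 + 0.02401 = 0.07875 K/W
Q = ΔT/ΣR = (117 K − 300.3 K)/0.07875 = -2328 W
From the inner boundary to the aerogel blanket/fibreglass batt interface, ΣR_partial = 0.05474 K/W.
T_interface = T_in − Q·ΣR_partial = 117 K − (-2328)(0.05474) = 244.4 K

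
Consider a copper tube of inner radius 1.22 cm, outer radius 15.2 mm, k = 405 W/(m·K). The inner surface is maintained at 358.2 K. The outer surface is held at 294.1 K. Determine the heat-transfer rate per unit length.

Q' = 7.42×10^5 W/m

Q' = 2πk·ΔT/ln(r₂/r₁) = 2π × 405 × 64.1 / ln(0.0152/0.0122) = 7.42×10^5 W/m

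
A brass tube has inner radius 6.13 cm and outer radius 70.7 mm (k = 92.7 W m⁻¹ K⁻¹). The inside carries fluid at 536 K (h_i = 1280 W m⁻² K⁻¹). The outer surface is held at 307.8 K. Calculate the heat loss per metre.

Treat each layer as a resistance in series:
  R'_conv,in = 1/(2πr h) = 1/(2π·0.0613·1280) = 0.002028 m·K/W
  R'_brass = ln(0.0707/0.0613)/(2πk) = 0.1427/(2π·92.7) = 2.449×10^-4 m·K/W
ΣR = 0.002028 + 2.449×10^-4 = 0.002273 m·K/W
Q' = ΔT/ΣR = (536 K − 307.8 K)/0.002273 = 1.00×10^5 W/m

Q' = 100 kW/m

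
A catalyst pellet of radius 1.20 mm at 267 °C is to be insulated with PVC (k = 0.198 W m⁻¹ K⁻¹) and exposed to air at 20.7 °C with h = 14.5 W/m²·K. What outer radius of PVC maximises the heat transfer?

r_cr = 2.73 cm

For a sphere, r_cr = 2k_ins/h = 2·0.198/14.5 = 0.0273 m = 2.73 cm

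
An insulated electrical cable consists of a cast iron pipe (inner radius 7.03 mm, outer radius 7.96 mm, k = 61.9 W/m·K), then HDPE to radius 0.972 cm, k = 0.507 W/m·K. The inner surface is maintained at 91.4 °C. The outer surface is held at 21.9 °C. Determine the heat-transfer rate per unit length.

Q' = 1100 W/m

Resistance network (inner→outer):
  R'_cast iron = ln(0.00796/0.00703)/(2πk) = 0.1242/(2π·61.9) = 3.194×10^-4 m·K/W
  R'_HDPE = ln(0.00972/0.00796)/(2πk) = 0.1998/(2π·0.507) = 0.06271 m·K/W
ΣR = 3.194×10^-4 + 0.06271 = 0.06303 m·K/W
Q' = ΔT/ΣR = (91.4 °C − 21.9 °C)/0.06303 = 1100 W/m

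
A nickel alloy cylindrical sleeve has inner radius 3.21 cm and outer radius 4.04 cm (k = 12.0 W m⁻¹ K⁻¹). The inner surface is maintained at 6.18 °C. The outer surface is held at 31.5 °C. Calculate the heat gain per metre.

Q' = 8300 W/m

Q' = 2πk·ΔT/ln(r₂/r₁) = 2π × 12.0 × 25.32 / ln(0.0404/0.0321) = 8300 W/m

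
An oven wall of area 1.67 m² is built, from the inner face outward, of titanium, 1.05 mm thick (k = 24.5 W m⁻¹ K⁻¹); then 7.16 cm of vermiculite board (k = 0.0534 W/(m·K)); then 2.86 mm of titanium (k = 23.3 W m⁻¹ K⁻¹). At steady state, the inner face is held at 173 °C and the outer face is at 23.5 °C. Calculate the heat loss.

Q = 186 W

Resistance network (inner→outer):
  R_titanium = L/(kA) = 0.00105/(24.5·1.67) = 2.566×10^-5 K/W
  R_vermiculite board = L/(kA) = 0.0716/(0.0534·1.67) = 0.8029 K/W
  R_titanium = L/(kA) = 0.00286/(23.3·1.67) = 7.350×10^-5 K/W
ΣR = 2.566×10^-5 + 0.8029 + 7.350×10^-5 = 0.8030 K/W
Q = ΔT/ΣR = (173 °C − 23.5 °C)/0.8030 = 186 W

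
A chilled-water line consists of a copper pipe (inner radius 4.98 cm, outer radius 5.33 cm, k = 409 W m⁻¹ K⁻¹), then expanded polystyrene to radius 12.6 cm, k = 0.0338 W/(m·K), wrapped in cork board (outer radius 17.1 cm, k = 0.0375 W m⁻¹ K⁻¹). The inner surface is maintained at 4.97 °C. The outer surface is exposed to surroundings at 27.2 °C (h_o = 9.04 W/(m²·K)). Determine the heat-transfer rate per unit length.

Q' = 4.08 W/m

Series thermal resistances, inner to outer:
  R'_copper = ln(0.0533/0.0498)/(2πk) = 0.06792/(2π·409) = 2.643×10^-5 m·K/W
  R'_expanded polystyrene = ln(0.126/0.0533)/(2πk) = 0.8603/(2π·0.0338) = 4.051 m·K/W
  R'_cork board = ln(0.171/0.126)/(2πk) = 0.3054/(2π·0.0375) = 1.296 m·K/W
  R'_conv,out = 1/(2πr h) = 1/(2π·0.171·9.04) = 0.1030 m·K/W
ΣR = 2.643×10^-5 + 4.051 + 1.296 + 0.1030 = 5.450 m·K/W
Q' = ΔT/ΣR = (4.97 °C − 27.2 °C)/5.450 = -4.08 W/m
(Negative Q' ⇒ heat flows inward; heat gain = 4.08 W/m.)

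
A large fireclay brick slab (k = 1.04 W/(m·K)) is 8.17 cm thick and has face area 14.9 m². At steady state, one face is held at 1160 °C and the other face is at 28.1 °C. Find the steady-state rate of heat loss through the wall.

Q = 2.15×10^5 W

Q = kA·ΔT/L = 1.04 × 14.9 × |1160 °C − 28.1 °C| / 0.0817 = 2.15×10^5 W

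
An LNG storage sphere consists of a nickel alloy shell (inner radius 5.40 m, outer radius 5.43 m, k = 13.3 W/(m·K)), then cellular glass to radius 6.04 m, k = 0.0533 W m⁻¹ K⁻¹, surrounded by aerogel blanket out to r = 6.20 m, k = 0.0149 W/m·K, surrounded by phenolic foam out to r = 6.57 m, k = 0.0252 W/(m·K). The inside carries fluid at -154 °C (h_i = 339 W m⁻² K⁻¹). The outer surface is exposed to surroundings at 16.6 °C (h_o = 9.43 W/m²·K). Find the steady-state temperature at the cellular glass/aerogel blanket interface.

Resistance network (inner→outer):
  R_conv,in = 1/(4πr²h) = 1/(4π·5.40²·339) = 8.050×10^-6 K/W
  R_nickel alloy = (1/5.40 − 1/5.43)/(4πk) = 0.001023/(4π·13.3) = 6.122×10^-6 K/W
  R_cellular glass = (1/5.43 − 1/6.04)/(4πk) = 0.01860/(4π·0.0533) = 0.02777 K/W
  R_aerogel blanket = (1/6.04 − 1/6.20)/(4πk) = 0.004273/(4π·0.0149) = 0.02282 K/W
  R_phenolic foam = (1/6.20 − 1/6.57)/(4πk) = 0.009083/(4π·0.0252) = 0.02868 K/W
  R_conv,out = 1/(4πr²h) = 1/(4π·6.57²·9.43) = 1.955×10^-4 K/W
ΣR = 8.050×10^-6 + 6.122×10^-6 + 0.02777 + 0.02282 + 0.02868 + 1.955×10^-4 = 0.07948 K/W
Q = ΔT/ΣR = (-154 °C − 16.6 °C)/0.07948 = -2146 W
From the inner boundary to the cellular glass/aerogel blanket interface, ΣR_partial = 0.02778 K/W.
T_interface = T_in − Q·ΣR_partial = -154 °C − (-2146)(0.02778) = -94.4 °C

T = -94.4 °C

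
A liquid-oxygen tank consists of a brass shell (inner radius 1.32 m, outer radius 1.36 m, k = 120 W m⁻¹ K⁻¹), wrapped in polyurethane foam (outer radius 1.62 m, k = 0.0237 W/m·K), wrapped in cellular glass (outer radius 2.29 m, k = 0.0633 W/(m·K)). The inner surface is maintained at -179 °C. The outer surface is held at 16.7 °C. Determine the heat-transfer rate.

Q = 314 W

Treat each layer as a resistance in series:
  R_brass = (1/1.32 − 1/1.36)/(4πk) = 0.02228/(4π·120) = 1.478×10^-5 K/W
  R_polyurethane foam = (1/1.36 − 1/1.62)/(4πk) = 0.1180/(4π·0.0237) = 0.3962 K/W
  R_cellular glass = (1/1.62 − 1/2.29)/(4πk) = 0.1806/(4π·0.0633) = 0.2270 K/W
ΣR = 1.478×10^-5 + 0.3962 + 0.2270 = 0.6232 K/W
Q = ΔT/ΣR = (-179 °C − 16.7 °C)/0.6232 = -314 W
(Negative Q ⇒ heat flows inward; heat gain = 314 W.)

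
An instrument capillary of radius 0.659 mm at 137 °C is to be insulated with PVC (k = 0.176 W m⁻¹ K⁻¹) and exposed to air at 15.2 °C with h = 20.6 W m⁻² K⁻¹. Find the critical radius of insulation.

r_cr = 0.854 cm

For a cylinder, r_cr = k_ins/h = 0.176/20.6 = 0.00854 m = 0.854 cm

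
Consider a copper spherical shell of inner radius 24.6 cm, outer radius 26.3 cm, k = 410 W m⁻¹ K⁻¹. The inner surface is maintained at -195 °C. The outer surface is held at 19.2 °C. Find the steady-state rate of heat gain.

Q = 4.20×10^6 W

Q = 4πk·ΔT/(1/r₁ − 1/r₂) = 4π × 410 × 214.2 / (1/0.246 − 1/0.263) = 4.20×10^6 W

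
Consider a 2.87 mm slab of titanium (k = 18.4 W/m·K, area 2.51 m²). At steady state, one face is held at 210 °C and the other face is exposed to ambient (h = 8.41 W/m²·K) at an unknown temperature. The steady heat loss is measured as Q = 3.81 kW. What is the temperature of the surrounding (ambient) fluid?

T_out = 29.3 °C

Sum the resistances:
  R_titanium = L/(kA) = 0.00287/(18.4·2.51) = 6.214×10^-5 K/W
  R_conv,out = 1/(hA) = 1/(8.41·2.51) = 0.04737 K/W
ΣR = 0.04744 K/W
ΔT = Q·ΣR = 3810 × 0.04744 = 180.7 K
Heat flows outward, so T_out = T_in − ΔT = 210 − 180.7 = 29.3 °C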